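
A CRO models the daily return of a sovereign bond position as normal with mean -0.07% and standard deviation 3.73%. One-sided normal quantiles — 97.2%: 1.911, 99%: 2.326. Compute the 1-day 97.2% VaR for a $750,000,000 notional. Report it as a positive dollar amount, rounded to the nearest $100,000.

VaR = −μ + z·σ = −(-0.07%) + 1.911 × 3.73% = 7.198%.
On $750,000,000: 0.07198 × $750,000,000 = $53,985,000.

$54,000,000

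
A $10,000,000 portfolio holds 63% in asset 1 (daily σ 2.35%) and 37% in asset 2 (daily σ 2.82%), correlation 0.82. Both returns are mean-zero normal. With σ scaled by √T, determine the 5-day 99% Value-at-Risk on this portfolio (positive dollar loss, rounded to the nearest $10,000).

σ_p = √(0.63²·2.35² + 0.37²·2.82² + 2·0.82·0.63·0.37·2.35·2.82) = 2.411%.
σ_{5d} = 2.411% × √5 = 5.391%.
z(99%) = 2.326.
VaR = 2.326 × 5.391% = 12.539%; on $10,000,000 that is $1,253,900.

$1,250,000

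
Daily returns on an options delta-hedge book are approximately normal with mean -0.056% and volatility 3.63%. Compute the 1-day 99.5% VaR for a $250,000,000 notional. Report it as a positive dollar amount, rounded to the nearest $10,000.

At 99.5% one-sided, z = 2.576.
VaR = −μ + z·σ = −(-0.056%) + 2.576 × 3.63% = 9.407%.
On $250,000,000: 0.09407 × $250,000,000 = $23,517,500.

$23,520,000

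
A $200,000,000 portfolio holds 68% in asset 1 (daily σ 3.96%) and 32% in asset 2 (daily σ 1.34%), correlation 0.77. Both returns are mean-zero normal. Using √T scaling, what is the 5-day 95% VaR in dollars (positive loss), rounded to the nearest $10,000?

$22,330,000

σ_p = √(0.68²·3.96² + 0.32²·1.34² + 2·0.77·0.68·0.32·3.96·1.34) = 3.035%.
σ_{5d} = 3.035% × √5 = 6.786%.
z(95%) = 1.645.
VaR = 1.645 × 6.786% = 11.163%; on $200,000,000 that is $22,326,000.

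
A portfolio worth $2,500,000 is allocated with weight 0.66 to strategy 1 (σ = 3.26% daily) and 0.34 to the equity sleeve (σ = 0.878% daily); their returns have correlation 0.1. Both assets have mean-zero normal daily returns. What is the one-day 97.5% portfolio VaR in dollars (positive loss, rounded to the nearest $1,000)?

σ_p² = 0.66²·3.26² + 0.34²·0.878² + 2·0.1·0.66·0.34·3.26·0.878 = 4.8470 (%²).
σ_p = √4.8470 = 2.202%.
At 97.5%, z = 1.960.
VaR = 1.960 × 2.202% = 4.316%; on $2,500,000 that is $107,900.

$108,000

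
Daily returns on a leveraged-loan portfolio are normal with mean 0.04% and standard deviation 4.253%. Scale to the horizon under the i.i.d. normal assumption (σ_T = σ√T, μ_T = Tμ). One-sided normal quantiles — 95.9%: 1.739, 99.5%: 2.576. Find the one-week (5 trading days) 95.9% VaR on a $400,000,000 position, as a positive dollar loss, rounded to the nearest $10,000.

$65,350,000

σ_{5d} = 4.253% × √5 = 9.510%; μ_{5d} = 5 × 0.04% = 0.200%.
VaR = −(0.200%) + 1.739 × 9.510% = 16.338%.
On $400,000,000: 0.16338 × $400,000,000 = $65,352,000.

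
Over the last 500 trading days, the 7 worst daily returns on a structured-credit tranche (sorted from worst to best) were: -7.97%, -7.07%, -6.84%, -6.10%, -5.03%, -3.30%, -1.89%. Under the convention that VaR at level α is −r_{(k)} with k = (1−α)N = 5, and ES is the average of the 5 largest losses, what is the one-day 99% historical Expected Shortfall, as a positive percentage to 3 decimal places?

The 5 worst returns sum to -33.01%.
ES = −(-33.01%) / 5 = 6.602%.

6.602%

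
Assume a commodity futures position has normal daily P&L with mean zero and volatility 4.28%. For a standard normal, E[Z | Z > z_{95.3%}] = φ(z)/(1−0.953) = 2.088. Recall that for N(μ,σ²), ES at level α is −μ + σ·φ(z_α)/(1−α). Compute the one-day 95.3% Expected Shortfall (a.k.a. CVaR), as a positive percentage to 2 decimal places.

8.94%

ES = 4.28% × 2.088 = 8.937%.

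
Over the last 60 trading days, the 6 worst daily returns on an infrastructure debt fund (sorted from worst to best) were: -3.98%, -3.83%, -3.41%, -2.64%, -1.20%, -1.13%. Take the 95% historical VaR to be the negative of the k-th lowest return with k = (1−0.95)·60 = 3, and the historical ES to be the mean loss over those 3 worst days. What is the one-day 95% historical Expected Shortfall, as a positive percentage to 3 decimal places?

The 3 worst returns sum to -11.22%.
ES = −(-11.22%) / 3 = 3.74% ≈ 3.740%.

3.740%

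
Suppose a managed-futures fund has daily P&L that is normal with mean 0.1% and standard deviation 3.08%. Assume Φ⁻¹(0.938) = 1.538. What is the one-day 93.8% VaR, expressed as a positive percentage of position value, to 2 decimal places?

4.64%

VaR = −μ + z·σ = −(0.1%) + 1.538 × 3.08% = 4.637%.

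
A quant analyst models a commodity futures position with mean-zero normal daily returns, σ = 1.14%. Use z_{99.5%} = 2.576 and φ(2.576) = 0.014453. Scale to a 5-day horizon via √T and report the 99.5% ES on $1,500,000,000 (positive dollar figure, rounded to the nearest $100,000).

$110,500,000

σ_{5d} = 1.14% × √5 = 2.549%.
ES multiplier = φ(z)/(1−α) = 0.014453/0.005 = 2.891.
ES = 2.549% × 2.891 = 7.369%; on $1,500,000,000: $110,535,000.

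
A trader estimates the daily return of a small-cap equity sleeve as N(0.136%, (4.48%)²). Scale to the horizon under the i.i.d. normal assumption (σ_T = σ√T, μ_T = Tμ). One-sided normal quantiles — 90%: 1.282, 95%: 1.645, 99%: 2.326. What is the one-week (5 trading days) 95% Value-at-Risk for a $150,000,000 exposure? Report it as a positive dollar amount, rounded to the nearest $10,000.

$23,700,000

σ_{5d} = 4.48% × √5 = 10.018%; μ_{5d} = 5 × 0.136% = 0.680%.
VaR = −(0.680%) + 1.645 × 10.018% = 15.800%.
On $150,000,000: 0.15800 × $150,000,000 = $23,700,000.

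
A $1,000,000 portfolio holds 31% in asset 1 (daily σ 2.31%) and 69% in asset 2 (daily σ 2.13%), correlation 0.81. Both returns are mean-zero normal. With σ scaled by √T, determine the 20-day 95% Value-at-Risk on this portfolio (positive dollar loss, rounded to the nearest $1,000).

$154,000

σ_p = √(0.31²·2.31² + 0.69²·2.13² + 2·0.81·0.31·0.69·2.31·2.13) = 2.092%.
σ_{20d} = 2.092% × √20 = 9.356%.
z(95%) = 1.645.
VaR = 1.645 × 9.356% = 15.391%; on $1,000,000 that is $153,910.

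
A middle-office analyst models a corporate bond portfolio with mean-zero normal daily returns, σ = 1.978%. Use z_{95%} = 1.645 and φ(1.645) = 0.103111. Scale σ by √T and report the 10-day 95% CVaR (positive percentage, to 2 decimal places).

12.90%

σ_{10d} = 1.978% × √10 = 6.255%.
ES multiplier = φ(z)/(1−α) = 0.103111/0.05 = 2.062.
ES = 6.255% × 2.062 = 12.898%.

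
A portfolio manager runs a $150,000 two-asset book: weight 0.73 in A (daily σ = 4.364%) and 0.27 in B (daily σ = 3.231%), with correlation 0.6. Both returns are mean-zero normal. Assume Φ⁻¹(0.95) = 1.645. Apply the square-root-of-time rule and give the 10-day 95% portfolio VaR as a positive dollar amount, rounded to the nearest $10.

$29,450

σ_p = √(0.73²·4.364² + 0.27²·3.231² + 2·0.6·0.73·0.27·4.364·3.231) = 3.774%.
σ_{10d} = 3.774% × √10 = 11.934%.
VaR = 1.645 × 11.934% = 19.631%; on $150,000 that is $29,447.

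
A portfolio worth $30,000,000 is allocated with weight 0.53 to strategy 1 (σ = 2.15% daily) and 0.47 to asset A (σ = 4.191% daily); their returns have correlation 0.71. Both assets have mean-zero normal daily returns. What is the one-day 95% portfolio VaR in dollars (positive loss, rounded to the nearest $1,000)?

σ_p² = 0.53²·2.15² + 0.47²·4.191² + 2·0.71·0.53·0.47·2.15·4.191 = 8.3657 (%²).
σ_p = √8.3657 = 2.892%.
At 95%, z = 1.645.
VaR = 1.645 × 2.892% = 4.757%; on $30,000,000 that is $1,427,100.

$1,427,000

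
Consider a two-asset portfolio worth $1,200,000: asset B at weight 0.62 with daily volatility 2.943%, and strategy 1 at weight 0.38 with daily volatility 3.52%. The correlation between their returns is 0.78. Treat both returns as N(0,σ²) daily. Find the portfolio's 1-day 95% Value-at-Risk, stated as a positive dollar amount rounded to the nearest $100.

σ_p² = 0.62²·2.943² + 0.38²·3.52² + 2·0.78·0.62·0.38·2.943·3.52 = 8.9260 (%²).
σ_p = √8.9260 = 2.988%.
At 95%, z = 1.645.
VaR = 1.645 × 2.988% = 4.915%; on $1,200,000 that is $58,980.

$59,000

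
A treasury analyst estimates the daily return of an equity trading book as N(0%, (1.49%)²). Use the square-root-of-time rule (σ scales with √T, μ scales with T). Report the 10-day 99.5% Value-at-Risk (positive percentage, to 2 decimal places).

At 99.5%, z = 2.576.
σ_{10d} = 1.49% × √10 = 4.712%.
VaR = 2.576 × 4.712% = 12.138%.

12.14%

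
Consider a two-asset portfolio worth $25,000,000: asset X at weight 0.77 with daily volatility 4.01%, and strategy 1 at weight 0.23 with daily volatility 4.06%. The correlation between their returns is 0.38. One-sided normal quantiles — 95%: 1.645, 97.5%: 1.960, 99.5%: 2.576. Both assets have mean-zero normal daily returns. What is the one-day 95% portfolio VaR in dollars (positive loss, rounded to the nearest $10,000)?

σ_p² = 0.77²·4.01² + 0.23²·4.06² + 2·0.38·0.77·0.23·4.01·4.06 = 12.5972 (%²).
σ_p = √12.5972 = 3.549%.
VaR = 1.645 × 3.549% = 5.838%; on $25,000,000 that is $1,459,500.

$1,460,000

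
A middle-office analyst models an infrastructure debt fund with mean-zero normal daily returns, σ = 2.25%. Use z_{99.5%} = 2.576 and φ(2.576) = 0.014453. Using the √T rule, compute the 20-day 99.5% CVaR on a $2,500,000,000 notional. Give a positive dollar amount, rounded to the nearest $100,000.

$727,200,000

σ_{20d} = 2.25% × √20 = 10.062%.
ES multiplier = φ(z)/(1−α) = 0.014453/0.005 = 2.891.
ES = 10.062% × 2.891 = 29.089%; on $2,500,000,000: $727,225,000.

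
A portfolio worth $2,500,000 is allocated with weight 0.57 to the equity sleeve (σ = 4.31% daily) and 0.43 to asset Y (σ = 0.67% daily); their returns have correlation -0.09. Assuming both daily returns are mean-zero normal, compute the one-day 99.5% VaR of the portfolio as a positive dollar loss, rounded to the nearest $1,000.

$158,000

σ_p² = 0.57²·4.31² + 0.43²·0.67² + 2·-0.09·0.57·0.43·4.31·0.67 = 5.9910 (%²).
σ_p = √5.9910 = 2.448%.
At 99.5%, z = 2.576.
VaR = 2.576 × 2.448% = 6.306%; on $2,500,000 that is $157,650.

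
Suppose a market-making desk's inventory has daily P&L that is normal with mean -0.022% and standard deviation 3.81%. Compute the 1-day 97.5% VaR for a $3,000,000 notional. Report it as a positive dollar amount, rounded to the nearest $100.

At 97.5% one-sided, z = 1.960.
VaR = −μ + z·σ = −(-0.022%) + 1.960 × 3.81% = 7.490%.
On $3,000,000: 0.07490 × $3,000,000 = $224,700.

$224,700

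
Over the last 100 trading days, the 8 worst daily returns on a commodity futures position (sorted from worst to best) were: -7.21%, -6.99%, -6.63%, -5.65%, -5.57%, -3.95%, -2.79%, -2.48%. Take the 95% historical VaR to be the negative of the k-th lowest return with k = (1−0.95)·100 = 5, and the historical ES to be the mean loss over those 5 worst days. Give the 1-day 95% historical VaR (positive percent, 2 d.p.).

k = 5; the 5th lowest return is -5.57%, so VaR = 5.57%.

5.57%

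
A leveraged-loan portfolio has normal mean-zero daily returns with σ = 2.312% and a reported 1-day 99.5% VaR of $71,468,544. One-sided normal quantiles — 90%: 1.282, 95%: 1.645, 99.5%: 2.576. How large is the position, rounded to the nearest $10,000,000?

$1,200,000,000

VaR as a fraction of value: z·σ = 2.576 × 2.312% = 5.95571%.
Position = $71,468,544 / 0.0595571 = $1,200,000,000.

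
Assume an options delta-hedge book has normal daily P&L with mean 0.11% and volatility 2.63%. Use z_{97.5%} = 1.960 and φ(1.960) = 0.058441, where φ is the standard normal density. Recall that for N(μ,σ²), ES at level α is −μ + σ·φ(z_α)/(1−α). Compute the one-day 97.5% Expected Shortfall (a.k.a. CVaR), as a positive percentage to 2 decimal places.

Tail multiplier: φ(z)/(1−α) = 0.058441 / 0.025 = 2.338.
ES = −(0.11%) + 2.63% × 2.338 = 6.039%.

6.04%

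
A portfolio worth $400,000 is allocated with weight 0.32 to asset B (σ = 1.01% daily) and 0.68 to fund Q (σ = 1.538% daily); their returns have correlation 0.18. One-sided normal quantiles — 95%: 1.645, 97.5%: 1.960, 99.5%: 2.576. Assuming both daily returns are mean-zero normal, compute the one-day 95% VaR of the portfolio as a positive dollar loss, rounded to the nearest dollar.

σ_p² = 0.32²·1.01² + 0.68²·1.538² + 2·0.18·0.32·0.68·1.01·1.538 = 1.3199 (%²).
σ_p = √1.3199 = 1.149%.
VaR = 1.645 × 1.149% = 1.890%; on $400,000 that is $7,560.

$7,560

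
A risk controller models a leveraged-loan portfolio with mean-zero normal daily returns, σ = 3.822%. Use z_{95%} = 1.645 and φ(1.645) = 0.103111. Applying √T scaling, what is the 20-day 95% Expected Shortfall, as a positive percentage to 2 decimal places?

35.25%

σ_{20d} = 3.822% × √20 = 17.093%.
ES multiplier = φ(z)/(1−α) = 0.103111/0.05 = 2.062.
ES = 17.093% × 2.062 = 35.246%.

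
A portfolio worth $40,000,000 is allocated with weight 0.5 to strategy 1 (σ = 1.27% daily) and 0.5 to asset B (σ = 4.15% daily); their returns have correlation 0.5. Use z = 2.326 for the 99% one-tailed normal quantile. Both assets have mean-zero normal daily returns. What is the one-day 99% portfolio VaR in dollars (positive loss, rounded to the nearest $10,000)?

$2,280,000

σ_p² = 0.5²·1.27² + 0.5²·4.15² + 2·0.5·0.5·0.5·1.27·4.15 = 6.0265 (%²).
σ_p = √6.0265 = 2.455%.
VaR = 2.326 × 2.455% = 5.710%; on $40,000,000 that is $2,284,000.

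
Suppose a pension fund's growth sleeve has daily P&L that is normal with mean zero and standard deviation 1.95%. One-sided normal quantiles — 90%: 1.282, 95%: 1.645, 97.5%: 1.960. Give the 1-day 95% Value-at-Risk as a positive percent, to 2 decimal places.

VaR = z·σ = 1.645 × 1.95% = 3.208%.

3.21%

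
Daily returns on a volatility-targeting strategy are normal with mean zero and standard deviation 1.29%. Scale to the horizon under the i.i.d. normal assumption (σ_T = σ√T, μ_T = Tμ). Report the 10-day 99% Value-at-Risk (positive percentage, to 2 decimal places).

At 99%, z = 2.326.
σ_{10d} = 1.29% × √10 = 4.079%.
VaR = 2.326 × 4.079% = 9.488%.

9.49%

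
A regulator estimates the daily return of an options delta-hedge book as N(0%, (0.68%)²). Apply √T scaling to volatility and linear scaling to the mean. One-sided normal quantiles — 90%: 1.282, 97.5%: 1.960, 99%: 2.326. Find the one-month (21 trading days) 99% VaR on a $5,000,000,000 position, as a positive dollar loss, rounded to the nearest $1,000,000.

σ_{21d} = 0.68% × √21 = 3.116%.
VaR = 2.326 × 3.116% = 7.248%.
On $5,000,000,000: 0.07248 × $5,000,000,000 = $362,400,000.

$362,000,000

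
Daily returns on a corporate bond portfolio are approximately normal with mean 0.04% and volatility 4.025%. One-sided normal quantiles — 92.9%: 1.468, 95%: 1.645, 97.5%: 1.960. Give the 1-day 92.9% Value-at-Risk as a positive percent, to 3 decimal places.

5.869%

VaR = −μ + z·σ = −(0.04%) + 1.468 × 4.025% = 5.869%.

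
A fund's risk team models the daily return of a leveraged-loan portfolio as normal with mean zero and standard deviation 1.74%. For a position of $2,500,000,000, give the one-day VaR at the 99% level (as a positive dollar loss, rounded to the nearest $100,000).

At 99% one-sided, z = 2.326.
VaR = z·σ = 2.326 × 1.74% = 4.047%.
On $2,500,000,000: 0.04047 × $2,500,000,000 = $101,175,000.

$101,200,000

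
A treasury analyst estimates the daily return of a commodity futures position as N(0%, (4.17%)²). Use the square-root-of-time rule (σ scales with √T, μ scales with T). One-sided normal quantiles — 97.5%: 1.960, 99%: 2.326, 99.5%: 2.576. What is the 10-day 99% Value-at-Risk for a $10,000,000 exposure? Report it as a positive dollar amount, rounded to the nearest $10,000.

$3,070,000

σ_{10d} = 4.17% × √10 = 13.187%.
VaR = 2.326 × 13.187% = 30.673%.
On $10,000,000: 0.30673 × $10,000,000 = $3,067,300.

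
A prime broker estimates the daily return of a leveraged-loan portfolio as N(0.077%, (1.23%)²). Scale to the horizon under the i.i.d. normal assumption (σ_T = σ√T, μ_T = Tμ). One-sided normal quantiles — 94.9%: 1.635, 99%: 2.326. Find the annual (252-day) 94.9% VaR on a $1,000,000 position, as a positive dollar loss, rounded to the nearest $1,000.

σ_{252d} = 1.23% × √252 = 19.526%; μ_{252d} = 252 × 0.077% = 19.404%.
VaR = −(19.404%) + 1.635 × 19.526% = 12.521%.
On $1,000,000: 0.12521 × $1,000,000 = $125,210.

$125,000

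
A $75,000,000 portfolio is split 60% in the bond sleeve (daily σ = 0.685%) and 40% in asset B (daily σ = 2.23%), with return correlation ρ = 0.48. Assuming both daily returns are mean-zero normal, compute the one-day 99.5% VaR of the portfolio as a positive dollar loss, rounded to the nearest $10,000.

σ_p² = 0.6²·0.685² + 0.4²·2.23² + 2·0.48·0.6·0.4·0.685·2.23 = 1.3165 (%²).
σ_p = √1.3165 = 1.147%.
At 99.5%, z = 2.576.
VaR = 2.576 × 1.147% = 2.955%; on $75,000,000 that is $2,216,250.

$2,220,000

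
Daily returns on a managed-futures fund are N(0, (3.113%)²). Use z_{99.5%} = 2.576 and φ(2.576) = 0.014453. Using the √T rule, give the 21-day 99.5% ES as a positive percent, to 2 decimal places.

σ_{21d} = 3.113% × √21 = 14.266%.
ES multiplier = φ(z)/(1−α) = 0.014453/0.005 = 2.891.
ES = 14.266% × 2.891 = 41.243%.

41.24%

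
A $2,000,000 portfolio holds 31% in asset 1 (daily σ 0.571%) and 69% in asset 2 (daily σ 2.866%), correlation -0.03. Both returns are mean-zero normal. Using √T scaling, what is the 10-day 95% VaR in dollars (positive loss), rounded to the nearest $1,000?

σ_p = √(0.31²·0.571² + 0.69²·2.866² + 2·-0.03·0.31·0.69·0.571·2.866) = 1.980%.
σ_{10d} = 1.980% × √10 = 6.261%.
z(95%) = 1.645.
VaR = 1.645 × 6.261% = 10.299%; on $2,000,000 that is $205,980.

$206,000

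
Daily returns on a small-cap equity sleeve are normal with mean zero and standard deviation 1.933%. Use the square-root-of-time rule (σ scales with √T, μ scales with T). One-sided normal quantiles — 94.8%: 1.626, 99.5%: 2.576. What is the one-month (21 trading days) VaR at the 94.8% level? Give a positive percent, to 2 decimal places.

σ_{21d} = 1.933% × √21 = 8.858%.
VaR = 1.626 × 8.858% = 14.403%.

14.40%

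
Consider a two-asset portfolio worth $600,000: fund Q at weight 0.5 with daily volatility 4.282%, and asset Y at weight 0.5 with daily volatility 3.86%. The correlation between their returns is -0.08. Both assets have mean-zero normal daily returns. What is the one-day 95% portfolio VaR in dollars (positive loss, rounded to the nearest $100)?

σ_p² = 0.5²·4.282² + 0.5²·3.86² + 2·-0.08·0.5·0.5·4.282·3.86 = 7.6476 (%²).
σ_p = √7.6476 = 2.765%.
At 95%, z = 1.645.
VaR = 1.645 × 2.765% = 4.548%; on $600,000 that is $27,288.

$27,300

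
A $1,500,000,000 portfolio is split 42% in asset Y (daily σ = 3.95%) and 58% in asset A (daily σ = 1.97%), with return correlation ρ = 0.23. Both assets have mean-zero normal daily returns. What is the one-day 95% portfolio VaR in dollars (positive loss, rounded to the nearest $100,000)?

$54,800,000

σ_p² = 0.42²·3.95² + 0.58²·1.97² + 2·0.23·0.42·0.58·3.95·1.97 = 4.9298 (%²).
σ_p = √4.9298 = 2.220%.
At 95%, z = 1.645.
VaR = 1.645 × 2.220% = 3.652%; on $1,500,000,000 that is $54,780,000.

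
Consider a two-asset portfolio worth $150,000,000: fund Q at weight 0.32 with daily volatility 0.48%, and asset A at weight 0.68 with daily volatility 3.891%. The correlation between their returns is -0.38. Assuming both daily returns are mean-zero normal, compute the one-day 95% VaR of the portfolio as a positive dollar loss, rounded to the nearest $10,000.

σ_p² = 0.32²·0.48² + 0.68²·3.891² + 2·-0.38·0.32·0.68·0.48·3.891 = 6.7154 (%²).
σ_p = √6.7154 = 2.591%.
At 95%, z = 1.645.
VaR = 1.645 × 2.591% = 4.262%; on $150,000,000 that is $6,393,000.

$6,390,000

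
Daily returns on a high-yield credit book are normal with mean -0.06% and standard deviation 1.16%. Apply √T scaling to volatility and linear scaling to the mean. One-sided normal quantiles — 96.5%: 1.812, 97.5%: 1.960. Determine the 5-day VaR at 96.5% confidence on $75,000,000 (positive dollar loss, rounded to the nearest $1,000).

σ_{5d} = 1.16% × √5 = 2.594%; μ_{5d} = 5 × -0.06% = -0.300%.
VaR = −(-0.300%) + 1.812 × 2.594% = 5.000%.
On $75,000,000: 0.05000 × $75,000,000 = $3,750,000.

$3,750,000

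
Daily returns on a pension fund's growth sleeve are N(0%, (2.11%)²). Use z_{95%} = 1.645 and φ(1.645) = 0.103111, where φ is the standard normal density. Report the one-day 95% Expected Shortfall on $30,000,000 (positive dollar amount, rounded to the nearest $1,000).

$1,305,000

Tail multiplier: φ(z)/(1−α) = 0.103111 / 0.05 = 2.062.
ES = 2.11% × 2.062 = 4.351%.
On $30,000,000: 0.04351 × $30,000,000 = $1,305,300.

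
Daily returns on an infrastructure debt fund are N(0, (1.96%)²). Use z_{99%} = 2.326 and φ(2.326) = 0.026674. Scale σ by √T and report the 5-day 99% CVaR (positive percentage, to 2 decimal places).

11.69%

σ_{5d} = 1.96% × √5 = 4.383%.
ES multiplier = φ(z)/(1−α) = 0.026674/0.01 = 2.667.
ES = 4.383% × 2.667 = 11.689%.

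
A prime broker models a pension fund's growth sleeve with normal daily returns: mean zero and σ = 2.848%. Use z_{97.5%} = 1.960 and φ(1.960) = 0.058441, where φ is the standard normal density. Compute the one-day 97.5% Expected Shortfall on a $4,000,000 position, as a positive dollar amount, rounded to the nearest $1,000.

Tail multiplier: φ(z)/(1−α) = 0.058441 / 0.025 = 2.338.
ES = 2.848% × 2.338 = 6.659%.
On $4,000,000: 0.06659 × $4,000,000 = $266,360.

$266,000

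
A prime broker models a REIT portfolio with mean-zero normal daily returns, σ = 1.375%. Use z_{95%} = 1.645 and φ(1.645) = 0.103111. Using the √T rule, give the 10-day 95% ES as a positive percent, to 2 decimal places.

σ_{10d} = 1.375% × √10 = 4.348%.
ES multiplier = φ(z)/(1−α) = 0.103111/0.05 = 2.062.
ES = 4.348% × 2.062 = 8.966%.

8.97%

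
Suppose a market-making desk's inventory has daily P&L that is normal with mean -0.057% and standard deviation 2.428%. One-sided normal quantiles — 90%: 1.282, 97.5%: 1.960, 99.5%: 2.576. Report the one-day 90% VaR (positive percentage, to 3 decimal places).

VaR = −μ + z·σ = −(-0.057%) + 1.282 × 2.428% = 3.170%.

3.170%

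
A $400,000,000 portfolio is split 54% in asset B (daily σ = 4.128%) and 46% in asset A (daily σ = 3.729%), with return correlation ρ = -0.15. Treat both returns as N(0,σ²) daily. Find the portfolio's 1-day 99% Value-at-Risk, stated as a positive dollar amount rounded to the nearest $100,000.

σ_p² = 0.54²·4.128² + 0.46²·3.729² + 2·-0.15·0.54·0.46·4.128·3.729 = 6.7643 (%²).
σ_p = √6.7643 = 2.601%.
At 99%, z = 2.326.
VaR = 2.326 × 2.601% = 6.050%; on $400,000,000 that is $24,200,000.

$24,200,000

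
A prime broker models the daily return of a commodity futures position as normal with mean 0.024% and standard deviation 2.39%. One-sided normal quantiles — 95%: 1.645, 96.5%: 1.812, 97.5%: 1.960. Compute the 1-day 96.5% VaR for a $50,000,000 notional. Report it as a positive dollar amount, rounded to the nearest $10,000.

VaR = −μ + z·σ = −(0.024%) + 1.812 × 2.39% = 4.307%.
On $50,000,000: 0.04307 × $50,000,000 = $2,153,500.

$2,150,000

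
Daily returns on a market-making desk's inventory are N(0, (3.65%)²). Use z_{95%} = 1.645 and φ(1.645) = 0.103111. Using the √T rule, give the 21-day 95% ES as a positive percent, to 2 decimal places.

34.49%

σ_{21d} = 3.65% × √21 = 16.726%.
ES multiplier = φ(z)/(1−α) = 0.103111/0.05 = 2.062.
ES = 16.726% × 2.062 = 34.489%.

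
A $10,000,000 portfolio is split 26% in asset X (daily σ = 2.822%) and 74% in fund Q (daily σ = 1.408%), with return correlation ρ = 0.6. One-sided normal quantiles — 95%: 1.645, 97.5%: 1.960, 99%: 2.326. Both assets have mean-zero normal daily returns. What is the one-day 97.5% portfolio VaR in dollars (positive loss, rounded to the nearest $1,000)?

$312,000

σ_p² = 0.26²·2.822² + 0.74²·1.408² + 2·0.6·0.26·0.74·2.822·1.408 = 2.5413 (%²).
σ_p = √2.5413 = 1.594%.
VaR = 1.960 × 1.594% = 3.124%; on $10,000,000 that is $312,400.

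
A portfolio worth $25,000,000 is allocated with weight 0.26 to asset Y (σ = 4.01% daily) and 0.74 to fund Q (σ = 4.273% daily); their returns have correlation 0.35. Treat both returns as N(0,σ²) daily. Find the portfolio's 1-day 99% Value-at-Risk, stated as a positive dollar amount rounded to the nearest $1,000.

$2,128,000

σ_p² = 0.26²·4.01² + 0.74²·4.273² + 2·0.35·0.26·0.74·4.01·4.273 = 13.3931 (%²).
σ_p = √13.3931 = 3.660%.
At 99%, z = 2.326.
VaR = 2.326 × 3.660% = 8.513%; on $25,000,000 that is $2,128,250.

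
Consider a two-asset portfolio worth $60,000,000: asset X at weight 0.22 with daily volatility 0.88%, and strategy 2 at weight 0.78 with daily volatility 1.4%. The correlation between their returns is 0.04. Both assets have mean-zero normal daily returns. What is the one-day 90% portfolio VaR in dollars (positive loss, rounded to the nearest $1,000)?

$859,000

σ_p² = 0.22²·0.88² + 0.78²·1.4² + 2·0.04·0.22·0.78·0.88·1.4 = 1.2469 (%²).
σ_p = √1.2469 = 1.117%.
At 90%, z = 1.282.
VaR = 1.282 × 1.117% = 1.432%; on $60,000,000 that is $859,200.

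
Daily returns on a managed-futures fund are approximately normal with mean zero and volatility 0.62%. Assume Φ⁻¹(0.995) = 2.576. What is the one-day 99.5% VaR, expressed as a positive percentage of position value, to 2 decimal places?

VaR = z·σ = 2.576 × 0.62% = 1.597%.

1.60%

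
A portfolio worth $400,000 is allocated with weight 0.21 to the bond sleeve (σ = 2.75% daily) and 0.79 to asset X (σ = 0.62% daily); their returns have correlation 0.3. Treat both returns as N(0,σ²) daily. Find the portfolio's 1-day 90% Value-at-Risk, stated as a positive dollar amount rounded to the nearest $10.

σ_p² = 0.21²·2.75² + 0.79²·0.62² + 2·0.3·0.21·0.79·2.75·0.62 = 0.7431 (%²).
σ_p = √0.7431 = 0.862%.
At 90%, z = 1.282.
VaR = 1.282 × 0.862% = 1.105%; on $400,000 that is $4,420.

$4,420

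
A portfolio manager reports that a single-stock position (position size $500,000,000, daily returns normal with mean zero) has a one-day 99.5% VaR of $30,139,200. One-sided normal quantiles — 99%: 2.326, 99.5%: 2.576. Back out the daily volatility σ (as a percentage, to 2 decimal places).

2.34%

VaR as a fraction: $30,139,200 / $500,000,000 = 6.028%.
σ = VaR / z = 6.028% / 2.576 = 2.340%.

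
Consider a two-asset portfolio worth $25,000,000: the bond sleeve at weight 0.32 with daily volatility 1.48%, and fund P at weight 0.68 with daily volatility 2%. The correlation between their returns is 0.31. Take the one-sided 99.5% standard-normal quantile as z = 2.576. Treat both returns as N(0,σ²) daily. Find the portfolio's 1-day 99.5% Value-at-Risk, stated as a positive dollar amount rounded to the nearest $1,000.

$1,013,000

σ_p² = 0.32²·1.48² + 0.68²·2² + 2·0.31·0.32·0.68·1.48·2 = 2.4732 (%²).
σ_p = √2.4732 = 1.573%.
VaR = 2.576 × 1.573% = 4.052%; on $25,000,000 that is $1,013,000.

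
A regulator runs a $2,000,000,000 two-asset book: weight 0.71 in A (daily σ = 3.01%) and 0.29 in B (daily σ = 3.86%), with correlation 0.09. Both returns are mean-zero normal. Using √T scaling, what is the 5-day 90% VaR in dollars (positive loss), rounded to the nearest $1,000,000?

σ_p = √(0.71²·3.01² + 0.29²·3.86² + 2·0.09·0.71·0.29·3.01·3.86) = 2.500%.
σ_{5d} = 2.500% × √5 = 5.590%.
z(90%) = 1.282.
VaR = 1.282 × 5.590% = 7.166%; on $2,000,000,000 that is $143,320,000.

$143,000,000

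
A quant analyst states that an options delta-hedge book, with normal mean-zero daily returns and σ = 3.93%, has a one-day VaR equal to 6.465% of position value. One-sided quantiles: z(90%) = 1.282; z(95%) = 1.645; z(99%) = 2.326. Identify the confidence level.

95%

Implied z = VaR/σ = 6.465 / 3.93 = 1.645.
This matches z(95%) = 1.645.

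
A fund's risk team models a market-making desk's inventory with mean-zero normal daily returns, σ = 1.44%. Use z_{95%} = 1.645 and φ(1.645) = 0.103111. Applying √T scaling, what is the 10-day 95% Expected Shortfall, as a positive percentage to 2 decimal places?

σ_{10d} = 1.44% × √10 = 4.554%.
ES multiplier = φ(z)/(1−α) = 0.103111/0.05 = 2.062.
ES = 4.554% × 2.062 = 9.390%.

9.39%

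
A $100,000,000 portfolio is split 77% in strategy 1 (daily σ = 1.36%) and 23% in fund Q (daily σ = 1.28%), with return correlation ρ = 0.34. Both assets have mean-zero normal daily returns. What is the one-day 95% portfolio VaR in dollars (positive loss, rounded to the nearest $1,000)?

$1,941,000

σ_p² = 0.77²·1.36² + 0.23²·1.28² + 2·0.34·0.77·0.23·1.36·1.28 = 1.3929 (%²).
σ_p = √1.3929 = 1.180%.
At 95%, z = 1.645.
VaR = 1.645 × 1.180% = 1.941%; on $100,000,000 that is $1,941,000.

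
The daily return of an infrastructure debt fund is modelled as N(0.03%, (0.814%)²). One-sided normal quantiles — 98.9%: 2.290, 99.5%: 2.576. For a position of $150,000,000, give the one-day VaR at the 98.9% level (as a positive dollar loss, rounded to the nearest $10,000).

$2,750,000

VaR = −μ + z·σ = −(0.03%) + 2.290 × 0.814% = 1.834%.
On $150,000,000: 0.01834 × $150,000,000 = $2,751,000.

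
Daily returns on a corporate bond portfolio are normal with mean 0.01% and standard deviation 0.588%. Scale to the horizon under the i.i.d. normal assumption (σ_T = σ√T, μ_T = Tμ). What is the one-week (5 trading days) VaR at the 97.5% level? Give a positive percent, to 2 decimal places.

At 97.5%, z = 1.960.
σ_{5d} = 0.588% × √5 = 1.315%; μ_{5d} = 5 × 0.01% = 0.050%.
VaR = −(0.050%) + 1.960 × 1.315% = 2.527%.

2.53%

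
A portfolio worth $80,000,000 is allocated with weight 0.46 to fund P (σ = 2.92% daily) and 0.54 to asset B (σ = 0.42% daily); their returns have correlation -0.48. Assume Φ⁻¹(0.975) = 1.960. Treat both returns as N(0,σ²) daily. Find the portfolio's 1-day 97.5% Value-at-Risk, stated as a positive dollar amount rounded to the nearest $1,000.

σ_p² = 0.46²·2.92² + 0.54²·0.42² + 2·-0.48·0.46·0.54·2.92·0.42 = 1.5632 (%²).
σ_p = √1.5632 = 1.250%.
VaR = 1.960 × 1.250% = 2.450%; on $80,000,000 that is $1,960,000.

$1,960,000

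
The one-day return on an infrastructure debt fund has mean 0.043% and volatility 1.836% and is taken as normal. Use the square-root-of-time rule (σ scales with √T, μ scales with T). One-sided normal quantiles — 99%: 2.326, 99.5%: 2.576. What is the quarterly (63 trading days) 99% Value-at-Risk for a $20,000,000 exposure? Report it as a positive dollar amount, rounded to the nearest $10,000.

σ_{63d} = 1.836% × √63 = 14.573%; μ_{63d} = 63 × 0.043% = 2.709%.
VaR = −(2.709%) + 2.326 × 14.573% = 31.188%.
On $20,000,000: 0.31188 × $20,000,000 = $6,237,600.

$6,240,000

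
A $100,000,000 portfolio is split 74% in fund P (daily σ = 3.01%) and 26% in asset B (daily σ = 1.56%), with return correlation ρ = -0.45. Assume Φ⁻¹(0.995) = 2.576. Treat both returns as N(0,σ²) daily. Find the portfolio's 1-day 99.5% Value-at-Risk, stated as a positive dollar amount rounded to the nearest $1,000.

$5,350,000

σ_p² = 0.74²·3.01² + 0.26²·1.56² + 2·-0.45·0.74·0.26·3.01·1.56 = 4.3127 (%²).
σ_p = √4.3127 = 2.077%.
VaR = 2.576 × 2.077% = 5.350%; on $100,000,000 that is $5,350,000.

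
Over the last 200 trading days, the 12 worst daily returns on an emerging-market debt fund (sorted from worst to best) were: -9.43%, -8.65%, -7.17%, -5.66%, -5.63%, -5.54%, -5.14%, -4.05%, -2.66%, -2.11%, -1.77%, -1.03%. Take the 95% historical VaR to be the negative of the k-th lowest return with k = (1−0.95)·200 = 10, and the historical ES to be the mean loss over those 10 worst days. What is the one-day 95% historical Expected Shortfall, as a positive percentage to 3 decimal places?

The 10 worst returns sum to -56.04%.
ES = −(-56.04%) / 10 = 5.604%.

5.604%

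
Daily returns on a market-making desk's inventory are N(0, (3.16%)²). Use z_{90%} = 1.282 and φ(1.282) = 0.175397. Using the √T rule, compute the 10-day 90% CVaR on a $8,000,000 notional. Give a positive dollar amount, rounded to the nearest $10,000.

σ_{10d} = 3.16% × √10 = 9.993%.
ES multiplier = φ(z)/(1−α) = 0.175397/0.1 = 1.754.
ES = 9.993% × 1.754 = 17.528%; on $8,000,000: $1,402,240.

$1,400,000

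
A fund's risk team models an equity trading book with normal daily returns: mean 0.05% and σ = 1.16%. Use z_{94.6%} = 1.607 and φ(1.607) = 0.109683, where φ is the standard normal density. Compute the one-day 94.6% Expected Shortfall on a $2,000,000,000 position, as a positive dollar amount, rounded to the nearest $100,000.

$46,100,000

Tail multiplier: φ(z)/(1−α) = 0.109683 / 0.054 = 2.031.
ES = −(0.05%) + 1.16% × 2.031 = 2.306%.
On $2,000,000,000: 0.02306 × $2,000,000,000 = $46,120,000.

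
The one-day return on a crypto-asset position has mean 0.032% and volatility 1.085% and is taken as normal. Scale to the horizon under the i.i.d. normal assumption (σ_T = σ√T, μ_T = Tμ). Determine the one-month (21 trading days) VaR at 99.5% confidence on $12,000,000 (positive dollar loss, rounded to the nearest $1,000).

At 99.5%, z = 2.576.
σ_{21d} = 1.085% × √21 = 4.972%; μ_{21d} = 21 × 0.032% = 0.672%.
VaR = −(0.672%) + 2.576 × 4.972% = 12.136%.
On $12,000,000: 0.12136 × $12,000,000 = $1,456,320.

$1,456,000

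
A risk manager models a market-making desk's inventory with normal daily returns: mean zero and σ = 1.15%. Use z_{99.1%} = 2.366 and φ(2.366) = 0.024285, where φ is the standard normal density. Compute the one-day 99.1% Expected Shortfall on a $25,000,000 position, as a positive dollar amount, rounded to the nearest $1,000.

$776,000

Tail multiplier: φ(z)/(1−α) = 0.024285 / 0.009 = 2.698.
ES = 1.15% × 2.698 = 3.103%.
On $25,000,000: 0.03103 × $25,000,000 = $775,750.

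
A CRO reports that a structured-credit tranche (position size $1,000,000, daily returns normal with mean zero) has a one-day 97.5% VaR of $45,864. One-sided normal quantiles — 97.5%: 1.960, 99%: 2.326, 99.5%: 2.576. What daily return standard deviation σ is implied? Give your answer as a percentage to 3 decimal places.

2.340%

VaR as a fraction: $45,864 / $1,000,000 = 4.586%.
σ = VaR / z = 4.586% / 1.960 = 2.340%.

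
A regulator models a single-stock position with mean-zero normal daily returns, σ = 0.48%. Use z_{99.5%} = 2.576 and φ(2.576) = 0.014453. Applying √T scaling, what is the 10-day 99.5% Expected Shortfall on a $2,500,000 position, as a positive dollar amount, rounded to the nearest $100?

$109,700

σ_{10d} = 0.48% × √10 = 1.518%.
ES multiplier = φ(z)/(1−α) = 0.014453/0.005 = 2.891.
ES = 1.518% × 2.891 = 4.389%; on $2,500,000: $109,725.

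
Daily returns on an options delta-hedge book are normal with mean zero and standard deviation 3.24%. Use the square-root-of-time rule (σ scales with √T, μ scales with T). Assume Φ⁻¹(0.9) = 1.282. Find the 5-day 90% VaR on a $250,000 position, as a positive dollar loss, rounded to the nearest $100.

$23,200

σ_{5d} = 3.24% × √5 = 7.245%.
VaR = 1.282 × 7.245% = 9.288%.
On $250,000: 0.09288 × $250,000 = $23,220.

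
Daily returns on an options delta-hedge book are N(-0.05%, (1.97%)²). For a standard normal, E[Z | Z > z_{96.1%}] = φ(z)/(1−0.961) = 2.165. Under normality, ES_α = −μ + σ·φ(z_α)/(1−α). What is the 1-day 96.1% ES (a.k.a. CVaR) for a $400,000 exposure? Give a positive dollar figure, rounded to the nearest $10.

$17,260

ES = −(-0.05%) + 1.97% × 2.165 = 4.315%.
On $400,000: 0.04315 × $400,000 = $17,260.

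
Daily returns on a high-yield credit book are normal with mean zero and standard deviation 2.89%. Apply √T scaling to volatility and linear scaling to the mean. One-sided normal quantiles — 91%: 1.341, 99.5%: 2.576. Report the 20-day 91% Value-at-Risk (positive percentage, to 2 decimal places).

17.33%

σ_{20d} = 2.89% × √20 = 12.924%.
VaR = 1.341 × 12.924% = 17.331%.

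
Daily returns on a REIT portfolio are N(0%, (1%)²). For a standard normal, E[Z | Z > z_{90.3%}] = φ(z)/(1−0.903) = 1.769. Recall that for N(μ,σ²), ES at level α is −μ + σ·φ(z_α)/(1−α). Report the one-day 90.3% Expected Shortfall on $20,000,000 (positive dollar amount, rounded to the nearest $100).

ES = 1% × 1.769 = 1.769%.
On $20,000,000: 0.01769 × $20,000,000 = $353,800.

$353,800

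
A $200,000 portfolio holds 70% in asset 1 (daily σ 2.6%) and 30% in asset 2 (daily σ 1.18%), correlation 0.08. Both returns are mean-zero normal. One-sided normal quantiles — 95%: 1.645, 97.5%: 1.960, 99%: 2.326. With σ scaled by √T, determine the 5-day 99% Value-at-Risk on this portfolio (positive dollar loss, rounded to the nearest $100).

σ_p = √(0.7²·2.6² + 0.3²·1.18² + 2·0.08·0.7·0.3·2.6·1.18) = 1.882%.
σ_{5d} = 1.882% × √5 = 4.208%.
VaR = 2.326 × 4.208% = 9.788%; on $200,000 that is $19,576.

$19,600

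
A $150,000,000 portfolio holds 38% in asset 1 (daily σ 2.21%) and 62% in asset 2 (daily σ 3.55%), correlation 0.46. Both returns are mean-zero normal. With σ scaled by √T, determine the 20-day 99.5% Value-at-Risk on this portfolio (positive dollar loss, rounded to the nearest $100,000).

$46,500,000

σ_p = √(0.38²·2.21² + 0.62²·3.55² + 2·0.46·0.38·0.62·2.21·3.55) = 2.693%.
σ_{20d} = 2.693% × √20 = 12.043%.
z(99.5%) = 2.576.
VaR = 2.576 × 12.043% = 31.023%; on $150,000,000 that is $46,534,500.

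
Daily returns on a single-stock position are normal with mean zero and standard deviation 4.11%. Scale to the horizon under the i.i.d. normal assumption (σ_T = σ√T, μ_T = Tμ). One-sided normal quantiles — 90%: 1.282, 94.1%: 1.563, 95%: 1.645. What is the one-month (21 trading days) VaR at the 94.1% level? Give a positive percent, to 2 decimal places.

σ_{21d} = 4.11% × √21 = 18.834%.
VaR = 1.563 × 18.834% = 29.438%.

29.44%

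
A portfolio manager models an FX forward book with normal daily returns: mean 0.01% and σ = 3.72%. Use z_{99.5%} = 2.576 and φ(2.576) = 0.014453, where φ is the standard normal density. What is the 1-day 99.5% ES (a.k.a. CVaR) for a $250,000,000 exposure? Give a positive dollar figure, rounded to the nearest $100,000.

Tail multiplier: φ(z)/(1−α) = 0.014453 / 0.005 = 2.891.
ES = −(0.01%) + 3.72% × 2.891 = 10.745%.
On $250,000,000: 0.10745 × $250,000,000 = $26,862,500.

$26,900,000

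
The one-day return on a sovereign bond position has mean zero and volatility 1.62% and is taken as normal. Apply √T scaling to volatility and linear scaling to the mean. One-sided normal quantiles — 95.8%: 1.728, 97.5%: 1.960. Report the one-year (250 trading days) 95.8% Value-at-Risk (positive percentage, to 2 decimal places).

44.26%

σ_{250d} = 1.62% × √250 = 25.614%.
VaR = 1.728 × 25.614% = 44.261%.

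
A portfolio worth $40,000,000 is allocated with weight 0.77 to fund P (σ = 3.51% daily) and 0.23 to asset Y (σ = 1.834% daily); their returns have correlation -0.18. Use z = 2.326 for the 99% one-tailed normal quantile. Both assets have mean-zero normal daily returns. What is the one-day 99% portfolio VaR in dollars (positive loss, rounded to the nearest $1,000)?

σ_p² = 0.77²·3.51² + 0.23²·1.834² + 2·-0.18·0.77·0.23·3.51·1.834 = 7.0721 (%²).
σ_p = √7.0721 = 2.659%.
VaR = 2.326 × 2.659% = 6.185%; on $40,000,000 that is $2,474,000.

$2,474,000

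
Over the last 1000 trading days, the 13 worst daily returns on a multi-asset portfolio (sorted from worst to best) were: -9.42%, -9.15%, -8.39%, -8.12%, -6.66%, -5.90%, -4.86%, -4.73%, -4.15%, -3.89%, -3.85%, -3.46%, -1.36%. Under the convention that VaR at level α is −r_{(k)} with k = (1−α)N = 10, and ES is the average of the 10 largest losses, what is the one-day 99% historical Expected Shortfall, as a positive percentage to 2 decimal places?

The 10 worst returns sum to -65.27%.
ES = −(-65.27%) / 10 = 6.527% ≈ 6.53%.

6.53%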